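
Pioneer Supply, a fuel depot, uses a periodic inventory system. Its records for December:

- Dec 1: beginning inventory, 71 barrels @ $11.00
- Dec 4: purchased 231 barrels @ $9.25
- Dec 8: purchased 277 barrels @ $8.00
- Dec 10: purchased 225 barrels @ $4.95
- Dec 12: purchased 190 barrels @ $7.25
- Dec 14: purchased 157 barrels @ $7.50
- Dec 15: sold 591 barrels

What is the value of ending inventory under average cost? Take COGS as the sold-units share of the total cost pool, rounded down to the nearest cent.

Ending inventory = $4,282.72

Dec 15, sell 591: 591/1151 × $8,802.50 → $4,519.78
Ending inventory (cost pool remaining) = $4,282.72
Check: goods available $8,802.50 = COGS $4,519.78 + ending $4,282.72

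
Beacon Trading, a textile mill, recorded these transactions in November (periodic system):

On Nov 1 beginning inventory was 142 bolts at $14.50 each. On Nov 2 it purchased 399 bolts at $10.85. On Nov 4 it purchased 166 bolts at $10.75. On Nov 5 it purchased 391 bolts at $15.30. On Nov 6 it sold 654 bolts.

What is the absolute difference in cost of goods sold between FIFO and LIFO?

FIFO COGS: 142 @ $14.50 + 399 @ $10.85 + 113 @ $10.75 = $7,602.90
LIFO COGS: 391 @ $15.30 + 166 @ $10.75 + 97 @ $10.85 = $8,819.25
Difference = |$7,602.90 − $8,819.25| = $1,216.35

$1,216.35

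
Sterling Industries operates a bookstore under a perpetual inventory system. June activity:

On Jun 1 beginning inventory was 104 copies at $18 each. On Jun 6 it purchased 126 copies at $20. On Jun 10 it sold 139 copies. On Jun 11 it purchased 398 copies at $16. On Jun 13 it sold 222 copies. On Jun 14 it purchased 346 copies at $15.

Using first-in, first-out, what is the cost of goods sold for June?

Jun 10, 139 sold [FIFO — oldest first]: 104 @ $18 + 35 @ $20 = $2,572
Jun 13, 222 sold [FIFO — oldest first]: 91 @ $20 + 131 @ $16 = $3,916
Total COGS = $2,572 + $3,916 = $6,488
Ending inventory: 267 @ $16 + 346 @ $15 = $9,462
Check: goods available $15,950 = COGS $6,488 + ending $9,462

COGS = $6,488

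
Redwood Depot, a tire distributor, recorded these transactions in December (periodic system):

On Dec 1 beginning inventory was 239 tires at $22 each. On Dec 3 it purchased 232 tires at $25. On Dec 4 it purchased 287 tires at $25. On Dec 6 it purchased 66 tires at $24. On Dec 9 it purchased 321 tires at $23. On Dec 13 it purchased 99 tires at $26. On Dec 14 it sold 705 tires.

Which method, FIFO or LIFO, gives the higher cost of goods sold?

LIFO

FIFO COGS: 239 @ $22 + 232 @ $25 + 234 @ $25 = $16,908
LIFO COGS: 99 @ $26 + 321 @ $23 + 66 @ $24 + 219 @ $25 = $17,016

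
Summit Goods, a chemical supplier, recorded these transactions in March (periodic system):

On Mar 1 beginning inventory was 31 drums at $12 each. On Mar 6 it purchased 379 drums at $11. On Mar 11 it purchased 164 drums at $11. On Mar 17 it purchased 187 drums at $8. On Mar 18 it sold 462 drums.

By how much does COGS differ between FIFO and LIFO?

$592

FIFO COGS: 31 @ $12 + 379 @ $11 + 52 @ $11 = $5,113
LIFO COGS: 187 @ $8 + 164 @ $11 + 111 @ $11 = $4,521
Difference = |$5,113 − $4,521| = $592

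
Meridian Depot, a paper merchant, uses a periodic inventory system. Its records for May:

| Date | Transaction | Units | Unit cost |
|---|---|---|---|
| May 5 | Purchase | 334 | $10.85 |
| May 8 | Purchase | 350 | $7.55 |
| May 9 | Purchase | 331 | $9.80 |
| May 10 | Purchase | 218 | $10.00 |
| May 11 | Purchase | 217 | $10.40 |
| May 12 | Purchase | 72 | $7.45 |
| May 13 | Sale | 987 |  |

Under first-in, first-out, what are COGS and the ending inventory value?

COGS = $9,235.80; ending inventory = $5,247.60

May 13, 987 sold [FIFO — oldest first]: 334 @ $10.85 + 350 @ $7.55 + 303 @ $9.80 = $9,235.80
Ending inventory: 28 @ $9.80 + 218 @ $10.00 + 217 @ $10.40 + 72 @ $7.45 = $5,247.60
Check: goods available $14,483.40 = COGS $9,235.80 + ending $5,247.60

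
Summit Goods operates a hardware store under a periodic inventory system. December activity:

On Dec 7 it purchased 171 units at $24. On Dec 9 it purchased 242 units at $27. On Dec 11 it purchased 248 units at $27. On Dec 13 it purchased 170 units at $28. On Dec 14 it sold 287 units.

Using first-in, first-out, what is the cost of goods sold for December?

Dec 14, 287 sold [FIFO — oldest first]: 171 @ $24 + 116 @ $27 = $7,236
Ending inventory: 126 @ $27 + 248 @ $27 + 170 @ $28 = $14,858
Check: goods available $22,094 = COGS $7,236 + ending $14,858

COGS = $7,236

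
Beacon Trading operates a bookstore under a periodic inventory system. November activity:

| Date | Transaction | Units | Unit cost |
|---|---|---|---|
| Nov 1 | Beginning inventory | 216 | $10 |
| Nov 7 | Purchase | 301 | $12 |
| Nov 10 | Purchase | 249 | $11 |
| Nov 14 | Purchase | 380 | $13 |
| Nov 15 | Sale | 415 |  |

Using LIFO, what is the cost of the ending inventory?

Ending inventory = $8,126

Nov 15, 415 sold [LIFO — newest first]: 380 @ $13 + 35 @ $11 = $5,325
Ending inventory: 216 @ $10 + 301 @ $12 + 214 @ $11 = $8,126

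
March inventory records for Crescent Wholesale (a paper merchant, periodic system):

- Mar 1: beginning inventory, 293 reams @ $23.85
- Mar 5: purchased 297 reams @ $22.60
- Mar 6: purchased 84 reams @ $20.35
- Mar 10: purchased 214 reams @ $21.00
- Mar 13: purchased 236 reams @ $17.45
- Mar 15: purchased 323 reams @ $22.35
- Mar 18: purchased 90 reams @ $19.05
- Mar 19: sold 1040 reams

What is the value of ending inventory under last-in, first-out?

Mar 19, 1040 sold [LIFO — newest first]: 90 @ $19.05 + 323 @ $22.35 + 236 @ $17.45 + 214 @ $21.00 + 84 @ $20.35 + 93 @ $22.60 = $21,356.95
Ending inventory: 293 @ $23.85 + 204 @ $22.60 = $11,598.45

Ending inventory = $11,598.45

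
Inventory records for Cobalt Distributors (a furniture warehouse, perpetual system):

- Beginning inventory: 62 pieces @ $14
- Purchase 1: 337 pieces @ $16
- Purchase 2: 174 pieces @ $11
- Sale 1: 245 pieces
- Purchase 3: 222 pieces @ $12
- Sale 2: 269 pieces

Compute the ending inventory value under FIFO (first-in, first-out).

Ending inventory = $3,313

Sale 1 (245) [FIFO — oldest first]: 62 @ $14 + 183 @ $16 = $3,796
Sale 2 (269) [FIFO — oldest first]: 154 @ $16 + 115 @ $11 = $3,729
Total COGS = $3,796 + $3,729 = $7,525
Ending inventory: 59 @ $11 + 222 @ $12 = $3,313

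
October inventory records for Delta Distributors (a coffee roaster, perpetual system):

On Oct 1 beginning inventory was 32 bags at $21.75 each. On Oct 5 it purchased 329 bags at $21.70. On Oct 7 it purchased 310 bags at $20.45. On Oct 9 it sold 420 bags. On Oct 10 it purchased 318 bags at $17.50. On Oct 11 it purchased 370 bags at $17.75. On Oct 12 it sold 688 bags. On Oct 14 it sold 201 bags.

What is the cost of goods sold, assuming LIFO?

Oct 9, 420 sold [LIFO — newest first]: 310 @ $20.45 + 110 @ $21.70 = $8,726.50
Oct 12, 688 sold [LIFO — newest first]: 370 @ $17.75 + 318 @ $17.50 = $12,132.50
Oct 14, 201 sold [LIFO — newest first]: 201 @ $21.70 = $4,361.70
Total COGS = $8,726.50 + $12,132.50 + $4,361.70 = $25,220.70
Ending inventory: 32 @ $21.75 + 18 @ $21.70 = $1,086.60
Check: goods available $26,307.30 = COGS $25,220.70 + ending $1,086.60

COGS = $25,220.70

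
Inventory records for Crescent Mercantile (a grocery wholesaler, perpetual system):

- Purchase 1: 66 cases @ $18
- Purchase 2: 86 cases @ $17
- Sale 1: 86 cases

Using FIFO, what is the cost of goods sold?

Sale 1 (86) [FIFO — oldest first]: 66 @ $18 + 20 @ $17 = $1,528
Ending inventory: 66 @ $17 = $1,122
Check: goods available $2,650 = COGS $1,528 + ending $1,122

COGS = $1,528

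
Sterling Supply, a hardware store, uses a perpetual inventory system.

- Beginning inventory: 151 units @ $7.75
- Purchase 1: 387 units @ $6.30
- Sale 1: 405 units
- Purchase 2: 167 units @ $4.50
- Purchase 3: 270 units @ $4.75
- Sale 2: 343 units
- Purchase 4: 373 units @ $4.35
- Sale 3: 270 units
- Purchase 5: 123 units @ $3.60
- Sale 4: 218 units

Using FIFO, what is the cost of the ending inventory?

Ending inventory = $930.00

Sale 1 (405) [FIFO — oldest first]: 151 @ $7.75 + 254 @ $6.30 = $2,770.45
Sale 2 (343) [FIFO — oldest first]: 133 @ $6.30 + 167 @ $4.50 + 43 @ $4.75 = $1,793.65
Sale 3 (270) [FIFO — oldest first]: 227 @ $4.75 + 43 @ $4.35 = $1,265.30
Sale 4 (218) [FIFO — oldest first]: 218 @ $4.35 = $948.30
Total COGS = $2,770.45 + $1,793.65 + $1,265.30 + $948.30 = $6,777.70
Ending inventory: 112 @ $4.35 + 123 @ $3.60 = $930.00
Check: goods available $7,707.70 = COGS $6,777.70 + ending $930.00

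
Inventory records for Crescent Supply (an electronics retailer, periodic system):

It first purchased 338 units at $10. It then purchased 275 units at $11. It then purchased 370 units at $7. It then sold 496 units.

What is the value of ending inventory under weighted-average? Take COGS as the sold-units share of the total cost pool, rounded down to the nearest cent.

Ending inventory = $4,456.33

Sale 1, sell 496: 496/983 × $8,995.00 → $4,538.67
Ending inventory (cost pool remaining) = $4,456.33
Check: goods available $8,995.00 = COGS $4,538.67 + ending $4,456.33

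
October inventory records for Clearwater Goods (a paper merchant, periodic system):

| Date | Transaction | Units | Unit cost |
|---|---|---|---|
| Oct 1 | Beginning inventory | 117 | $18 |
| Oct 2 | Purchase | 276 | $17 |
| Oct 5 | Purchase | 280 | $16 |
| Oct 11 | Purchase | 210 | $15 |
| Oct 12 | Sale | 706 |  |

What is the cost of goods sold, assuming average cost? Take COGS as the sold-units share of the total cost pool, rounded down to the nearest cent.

COGS = $11,535.86

Oct 12, sell 706: 706/883 × $14,428.00 → $11,535.86
Ending inventory (cost pool remaining) = $2,892.14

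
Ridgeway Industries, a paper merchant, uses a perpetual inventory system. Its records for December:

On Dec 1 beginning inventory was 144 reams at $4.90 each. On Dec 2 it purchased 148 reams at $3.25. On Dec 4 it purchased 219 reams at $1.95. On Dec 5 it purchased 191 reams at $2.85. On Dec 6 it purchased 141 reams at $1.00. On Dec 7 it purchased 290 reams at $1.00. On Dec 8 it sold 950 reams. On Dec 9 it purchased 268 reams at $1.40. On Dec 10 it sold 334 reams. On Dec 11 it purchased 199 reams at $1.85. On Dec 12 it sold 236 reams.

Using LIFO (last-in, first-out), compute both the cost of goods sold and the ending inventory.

Dec 8, 950 sold [LIFO — newest first]: 290 @ $1.00 + 141 @ $1.00 + 191 @ $2.85 + 219 @ $1.95 + 109 @ $3.25 = $1,756.65
Dec 10, 334 sold [LIFO — newest first]: 268 @ $1.40 + 39 @ $3.25 + 27 @ $4.90 = $634.25
Dec 12, 236 sold [LIFO — newest first]: 199 @ $1.85 + 37 @ $4.90 = $549.45
Total COGS = $1,756.65 + $634.25 + $549.45 = $2,940.35
Ending inventory: 80 @ $4.90 = $392.00

COGS = $2,940.35; ending inventory = $392.00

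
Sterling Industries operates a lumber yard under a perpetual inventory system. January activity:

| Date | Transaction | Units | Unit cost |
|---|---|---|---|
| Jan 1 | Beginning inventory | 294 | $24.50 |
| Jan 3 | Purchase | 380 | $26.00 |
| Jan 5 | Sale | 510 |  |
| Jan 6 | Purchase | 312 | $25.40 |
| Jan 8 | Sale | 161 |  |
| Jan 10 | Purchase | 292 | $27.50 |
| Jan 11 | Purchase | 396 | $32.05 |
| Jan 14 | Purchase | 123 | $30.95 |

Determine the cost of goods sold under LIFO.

COGS = $17,154.40

Jan 5, 510 sold [LIFO — newest first]: 380 @ $26.00 + 130 @ $24.50 = $13,065.00
Jan 8, 161 sold [LIFO — newest first]: 161 @ $25.40 = $4,089.40
Total COGS = $13,065.00 + $4,089.40 = $17,154.40
Ending inventory: 164 @ $24.50 + 151 @ $25.40 + 292 @ $27.50 + 396 @ $32.05 + 123 @ $30.95 = $32,382.05
Check: goods available $49,536.45 = COGS $17,154.40 + ending $32,382.05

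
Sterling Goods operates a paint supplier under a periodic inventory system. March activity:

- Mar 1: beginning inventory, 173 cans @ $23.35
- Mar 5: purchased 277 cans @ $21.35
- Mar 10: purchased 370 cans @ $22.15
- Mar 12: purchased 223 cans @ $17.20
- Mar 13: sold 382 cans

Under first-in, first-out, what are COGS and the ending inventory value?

COGS = $8,501.70; ending inventory = $13,482.90

Mar 13, 382 sold [FIFO — oldest first]: 173 @ $23.35 + 209 @ $21.35 = $8,501.70
Ending inventory: 68 @ $21.35 + 370 @ $22.15 + 223 @ $17.20 = $13,482.90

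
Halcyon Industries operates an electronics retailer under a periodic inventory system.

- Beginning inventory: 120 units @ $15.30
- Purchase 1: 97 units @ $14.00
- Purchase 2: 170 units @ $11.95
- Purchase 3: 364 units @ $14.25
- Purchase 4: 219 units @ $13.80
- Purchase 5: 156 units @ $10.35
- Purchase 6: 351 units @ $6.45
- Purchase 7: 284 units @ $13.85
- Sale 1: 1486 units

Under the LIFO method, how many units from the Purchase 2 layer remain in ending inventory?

58

Sale 1 (1486) [LIFO — newest first]: 284 @ $13.85 + 351 @ $6.45 + 156 @ $10.35 + 219 @ $13.80 + 364 @ $14.25 + 112 @ $11.95 = $17,359.55
Ending inventory: 120 @ $15.30 + 97 @ $14.00 + 58 @ $11.95 = $3,887.10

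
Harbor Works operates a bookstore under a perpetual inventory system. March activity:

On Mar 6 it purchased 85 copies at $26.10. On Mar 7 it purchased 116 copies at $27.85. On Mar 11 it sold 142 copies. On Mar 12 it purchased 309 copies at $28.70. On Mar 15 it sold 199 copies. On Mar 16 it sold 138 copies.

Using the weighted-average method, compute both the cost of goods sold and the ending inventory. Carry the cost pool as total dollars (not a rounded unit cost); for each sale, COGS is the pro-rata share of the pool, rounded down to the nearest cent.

After Mar 6: 85 on hand, pool $2,218.50 (≈ $26.1000 each)
After Mar 7: 201 on hand, pool $5,449.10 (≈ $27.1100 each)
Mar 11, sell 142: 142/201 × $5,449.10 → $3,849.61
After Mar 12: 368 on hand, pool $10,467.79 (≈ $28.4451 each)
Mar 15, sell 199: 199/368 × $10,467.79 → $5,660.57
Mar 16, sell 138: 138/169 × $4,807.22 → $3,925.42
Total COGS = $3,849.61 + $5,660.57 + $3,925.42 = $13,435.60
Ending inventory (cost pool remaining) = $881.80

COGS = $13,435.60; ending inventory = $881.80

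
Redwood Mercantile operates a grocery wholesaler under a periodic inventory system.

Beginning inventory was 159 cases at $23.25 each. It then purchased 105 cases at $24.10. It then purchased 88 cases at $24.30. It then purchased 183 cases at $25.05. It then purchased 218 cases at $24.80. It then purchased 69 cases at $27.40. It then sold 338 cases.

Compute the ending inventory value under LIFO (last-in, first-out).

Ending inventory = $11,672.25

Sale 1 (338) [LIFO — newest first]: 69 @ $27.40 + 218 @ $24.80 + 51 @ $25.05 = $8,574.55
Ending inventory: 159 @ $23.25 + 105 @ $24.10 + 88 @ $24.30 + 132 @ $25.05 = $11,672.25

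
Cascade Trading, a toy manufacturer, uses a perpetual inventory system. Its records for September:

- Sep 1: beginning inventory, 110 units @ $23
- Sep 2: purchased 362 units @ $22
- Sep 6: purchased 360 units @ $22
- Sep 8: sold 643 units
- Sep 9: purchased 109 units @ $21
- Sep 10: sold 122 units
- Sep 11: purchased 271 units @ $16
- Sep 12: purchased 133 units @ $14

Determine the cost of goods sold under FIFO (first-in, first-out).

COGS = $16,940

Sep 8, 643 sold [FIFO — oldest first]: 110 @ $23 + 362 @ $22 + 171 @ $22 = $14,256
Sep 10, 122 sold [FIFO — oldest first]: 122 @ $22 = $2,684
Total COGS = $14,256 + $2,684 = $16,940
Ending inventory: 67 @ $22 + 109 @ $21 + 271 @ $16 + 133 @ $14 = $9,961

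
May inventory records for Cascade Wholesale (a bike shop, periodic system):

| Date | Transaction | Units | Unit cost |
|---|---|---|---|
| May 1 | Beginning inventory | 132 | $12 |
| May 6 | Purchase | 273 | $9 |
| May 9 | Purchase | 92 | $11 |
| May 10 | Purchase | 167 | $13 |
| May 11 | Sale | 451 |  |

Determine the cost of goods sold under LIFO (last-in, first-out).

COGS = $4,911

May 11, 451 sold [LIFO — newest first]: 167 @ $13 + 92 @ $11 + 192 @ $9 = $4,911
Ending inventory: 132 @ $12 + 81 @ $9 = $2,313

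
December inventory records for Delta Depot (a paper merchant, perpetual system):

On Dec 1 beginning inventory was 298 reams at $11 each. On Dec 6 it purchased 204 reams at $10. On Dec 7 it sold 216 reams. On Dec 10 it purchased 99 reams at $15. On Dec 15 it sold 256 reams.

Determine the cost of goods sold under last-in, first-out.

Dec 7, 216 sold [LIFO — newest first]: 204 @ $10 + 12 @ $11 = $2,172
Dec 15, 256 sold [LIFO — newest first]: 99 @ $15 + 157 @ $11 = $3,212
Total COGS = $2,172 + $3,212 = $5,384
Ending inventory: 129 @ $11 = $1,419
Check: goods available $6,803 = COGS $5,384 + ending $1,419

COGS = $5,384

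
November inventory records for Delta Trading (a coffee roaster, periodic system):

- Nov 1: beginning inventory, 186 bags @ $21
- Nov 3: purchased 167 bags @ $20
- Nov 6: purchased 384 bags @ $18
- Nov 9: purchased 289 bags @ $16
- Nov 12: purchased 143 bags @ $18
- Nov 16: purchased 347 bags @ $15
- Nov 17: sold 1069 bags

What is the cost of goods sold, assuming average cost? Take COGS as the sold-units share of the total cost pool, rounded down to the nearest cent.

Nov 17, sell 1069: 1069/1516 × $26,561.00 → $18,729.35
Ending inventory (cost pool remaining) = $7,831.65

COGS = $18,729.35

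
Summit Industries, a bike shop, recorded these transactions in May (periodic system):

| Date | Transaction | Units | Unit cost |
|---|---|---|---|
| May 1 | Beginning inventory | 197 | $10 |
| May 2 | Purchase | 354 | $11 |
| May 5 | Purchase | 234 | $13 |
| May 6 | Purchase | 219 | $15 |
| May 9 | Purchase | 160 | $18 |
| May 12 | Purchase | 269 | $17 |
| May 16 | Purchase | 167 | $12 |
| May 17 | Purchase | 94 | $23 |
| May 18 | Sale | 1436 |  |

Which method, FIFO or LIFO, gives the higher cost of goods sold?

LIFO

FIFO COGS: 197 @ $10 + 354 @ $11 + 234 @ $13 + 219 @ $15 + 160 @ $18 + 269 @ $17 + 3 @ $12 = $19,680
LIFO COGS: 94 @ $23 + 167 @ $12 + 269 @ $17 + 160 @ $18 + 219 @ $15 + 234 @ $13 + 293 @ $11 = $21,169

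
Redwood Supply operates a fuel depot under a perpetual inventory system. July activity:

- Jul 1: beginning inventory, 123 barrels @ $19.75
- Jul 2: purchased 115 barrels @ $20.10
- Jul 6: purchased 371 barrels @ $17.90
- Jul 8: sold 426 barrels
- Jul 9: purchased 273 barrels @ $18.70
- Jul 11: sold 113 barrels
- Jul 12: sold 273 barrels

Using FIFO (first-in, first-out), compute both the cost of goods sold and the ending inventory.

COGS = $15,177.75; ending inventory = $1,309.00

Jul 8, 426 sold [FIFO — oldest first]: 123 @ $19.75 + 115 @ $20.10 + 188 @ $17.90 = $8,105.95
Jul 11, 113 sold [FIFO — oldest first]: 113 @ $17.90 = $2,022.70
Jul 12, 273 sold [FIFO — oldest first]: 70 @ $17.90 + 203 @ $18.70 = $5,049.10
Total COGS = $8,105.95 + $2,022.70 + $5,049.10 = $15,177.75
Ending inventory: 70 @ $18.70 = $1,309.00
Check: goods available $16,486.75 = COGS $15,177.75 + ending $1,309.00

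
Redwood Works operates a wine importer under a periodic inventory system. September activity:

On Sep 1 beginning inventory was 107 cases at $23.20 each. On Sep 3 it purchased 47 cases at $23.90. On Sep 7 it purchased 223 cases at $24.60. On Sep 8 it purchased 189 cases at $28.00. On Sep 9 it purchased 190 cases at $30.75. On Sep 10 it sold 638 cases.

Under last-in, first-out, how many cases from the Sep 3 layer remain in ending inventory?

Sep 10, 638 sold [LIFO — newest first]: 190 @ $30.75 + 189 @ $28.00 + 223 @ $24.60 + 36 @ $23.90 = $17,480.70
Ending inventory: 107 @ $23.20 + 11 @ $23.90 = $2,745.30

11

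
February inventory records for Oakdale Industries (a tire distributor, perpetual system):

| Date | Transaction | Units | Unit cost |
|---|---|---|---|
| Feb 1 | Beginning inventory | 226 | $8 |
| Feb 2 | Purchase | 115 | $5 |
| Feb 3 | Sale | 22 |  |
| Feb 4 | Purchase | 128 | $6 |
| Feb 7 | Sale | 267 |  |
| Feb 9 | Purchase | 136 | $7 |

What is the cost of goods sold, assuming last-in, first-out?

Feb 3, 22 sold [LIFO — newest first]: 22 @ $5 = $110
Feb 7, 267 sold [LIFO — newest first]: 128 @ $6 + 93 @ $5 + 46 @ $8 = $1,601
Total COGS = $110 + $1,601 = $1,711
Ending inventory: 180 @ $8 + 136 @ $7 = $2,392

COGS = $1,711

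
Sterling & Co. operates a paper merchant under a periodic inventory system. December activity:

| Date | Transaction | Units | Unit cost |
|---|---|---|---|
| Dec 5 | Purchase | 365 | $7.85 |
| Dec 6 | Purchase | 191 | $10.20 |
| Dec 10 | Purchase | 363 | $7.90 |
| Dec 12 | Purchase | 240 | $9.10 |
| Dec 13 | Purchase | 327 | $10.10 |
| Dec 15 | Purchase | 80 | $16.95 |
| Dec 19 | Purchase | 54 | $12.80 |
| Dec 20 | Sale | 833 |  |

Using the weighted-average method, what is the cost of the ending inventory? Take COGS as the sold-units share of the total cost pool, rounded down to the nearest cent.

Dec 20, sell 833: 833/1620 × $15,215.05 → $7,823.54
Ending inventory (cost pool remaining) = $7,391.51

Ending inventory = $7,391.51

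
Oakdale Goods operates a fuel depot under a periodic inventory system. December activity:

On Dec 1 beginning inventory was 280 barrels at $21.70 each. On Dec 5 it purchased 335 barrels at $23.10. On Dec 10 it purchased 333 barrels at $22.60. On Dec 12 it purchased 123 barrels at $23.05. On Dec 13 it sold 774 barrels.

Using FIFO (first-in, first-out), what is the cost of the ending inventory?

Dec 13, 774 sold [FIFO — oldest first]: 280 @ $21.70 + 335 @ $23.10 + 159 @ $22.60 = $17,407.90
Ending inventory: 174 @ $22.60 + 123 @ $23.05 = $6,767.55
Check: goods available $24,175.45 = COGS $17,407.90 + ending $6,767.55

Ending inventory = $6,767.55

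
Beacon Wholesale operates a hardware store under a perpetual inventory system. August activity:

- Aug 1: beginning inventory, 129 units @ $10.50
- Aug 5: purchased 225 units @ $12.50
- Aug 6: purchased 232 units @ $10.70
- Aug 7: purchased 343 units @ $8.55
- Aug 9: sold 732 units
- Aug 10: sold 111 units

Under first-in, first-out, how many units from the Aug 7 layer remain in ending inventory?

Aug 9, 732 sold [FIFO — oldest first]: 129 @ $10.50 + 225 @ $12.50 + 232 @ $10.70 + 146 @ $8.55 = $7,897.70
Aug 10, 111 sold [FIFO — oldest first]: 111 @ $8.55 = $949.05
Total COGS = $7,897.70 + $949.05 = $8,846.75
Ending inventory: 86 @ $8.55 = $735.30

86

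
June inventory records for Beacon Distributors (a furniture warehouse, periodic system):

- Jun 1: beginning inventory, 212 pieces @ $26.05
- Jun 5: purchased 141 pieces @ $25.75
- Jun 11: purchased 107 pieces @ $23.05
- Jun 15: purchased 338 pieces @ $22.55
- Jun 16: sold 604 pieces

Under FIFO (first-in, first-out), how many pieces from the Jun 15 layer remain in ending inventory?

Jun 16, 604 sold [FIFO — oldest first]: 212 @ $26.05 + 141 @ $25.75 + 107 @ $23.05 + 144 @ $22.55 = $14,866.90
Ending inventory: 194 @ $22.55 = $4,374.70
Check: goods available $19,241.60 = COGS $14,866.90 + ending $4,374.70

194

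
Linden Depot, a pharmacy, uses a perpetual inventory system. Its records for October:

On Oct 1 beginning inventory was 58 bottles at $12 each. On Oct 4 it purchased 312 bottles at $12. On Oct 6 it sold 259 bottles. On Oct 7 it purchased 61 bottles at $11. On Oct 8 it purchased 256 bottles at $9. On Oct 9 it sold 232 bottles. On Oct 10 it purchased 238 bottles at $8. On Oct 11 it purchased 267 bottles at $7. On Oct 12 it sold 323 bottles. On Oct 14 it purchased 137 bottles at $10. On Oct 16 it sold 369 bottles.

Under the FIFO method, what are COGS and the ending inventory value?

Oct 6, 259 sold [FIFO — oldest first]: 58 @ $12 + 201 @ $12 = $3,108
Oct 9, 232 sold [FIFO — oldest first]: 111 @ $12 + 61 @ $11 + 60 @ $9 = $2,543
Oct 12, 323 sold [FIFO — oldest first]: 196 @ $9 + 127 @ $8 = $2,780
Oct 16, 369 sold [FIFO — oldest first]: 111 @ $8 + 258 @ $7 = $2,694
Total COGS = $3,108 + $2,543 + $2,780 + $2,694 = $11,125
Ending inventory: 9 @ $7 + 137 @ $10 = $1,433
Check: goods available $12,558 = COGS $11,125 + ending $1,433

COGS = $11,125; ending inventory = $1,433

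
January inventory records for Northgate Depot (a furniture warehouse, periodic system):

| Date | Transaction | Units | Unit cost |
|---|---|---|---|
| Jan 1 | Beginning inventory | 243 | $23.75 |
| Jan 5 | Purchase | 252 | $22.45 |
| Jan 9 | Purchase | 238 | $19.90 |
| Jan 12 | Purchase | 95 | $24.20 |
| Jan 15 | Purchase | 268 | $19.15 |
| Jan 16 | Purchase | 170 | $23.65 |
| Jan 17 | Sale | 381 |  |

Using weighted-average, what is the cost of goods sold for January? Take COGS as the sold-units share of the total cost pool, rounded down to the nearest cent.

Jan 17, sell 381: 381/1266 × $27,616.55 → $8,311.14
Ending inventory (cost pool remaining) = $19,305.41

COGS = $8,311.14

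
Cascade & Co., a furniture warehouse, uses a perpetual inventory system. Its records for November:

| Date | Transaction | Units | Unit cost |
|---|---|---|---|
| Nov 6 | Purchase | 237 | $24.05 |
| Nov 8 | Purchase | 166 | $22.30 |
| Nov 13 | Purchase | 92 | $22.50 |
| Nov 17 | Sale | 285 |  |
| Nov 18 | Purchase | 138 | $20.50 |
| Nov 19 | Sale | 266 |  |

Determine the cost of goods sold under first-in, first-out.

Nov 17, 285 sold [FIFO — oldest first]: 237 @ $24.05 + 48 @ $22.30 = $6,770.25
Nov 19, 266 sold [FIFO — oldest first]: 118 @ $22.30 + 92 @ $22.50 + 56 @ $20.50 = $5,849.40
Total COGS = $6,770.25 + $5,849.40 = $12,619.65
Ending inventory: 82 @ $20.50 = $1,681.00
Check: goods available $14,300.65 = COGS $12,619.65 + ending $1,681.00

COGS = $12,619.65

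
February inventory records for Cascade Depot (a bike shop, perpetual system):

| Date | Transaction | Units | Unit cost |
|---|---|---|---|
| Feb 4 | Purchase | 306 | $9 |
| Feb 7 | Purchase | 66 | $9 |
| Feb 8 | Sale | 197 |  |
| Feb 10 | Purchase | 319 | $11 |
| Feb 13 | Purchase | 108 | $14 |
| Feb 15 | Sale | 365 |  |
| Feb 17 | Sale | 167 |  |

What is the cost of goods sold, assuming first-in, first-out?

COGS = $7,389

Feb 8, 197 sold [FIFO — oldest first]: 197 @ $9 = $1,773
Feb 15, 365 sold [FIFO — oldest first]: 109 @ $9 + 66 @ $9 + 190 @ $11 = $3,665
Feb 17, 167 sold [FIFO — oldest first]: 129 @ $11 + 38 @ $14 = $1,951
Total COGS = $1,773 + $3,665 + $1,951 = $7,389
Ending inventory: 70 @ $14 = $980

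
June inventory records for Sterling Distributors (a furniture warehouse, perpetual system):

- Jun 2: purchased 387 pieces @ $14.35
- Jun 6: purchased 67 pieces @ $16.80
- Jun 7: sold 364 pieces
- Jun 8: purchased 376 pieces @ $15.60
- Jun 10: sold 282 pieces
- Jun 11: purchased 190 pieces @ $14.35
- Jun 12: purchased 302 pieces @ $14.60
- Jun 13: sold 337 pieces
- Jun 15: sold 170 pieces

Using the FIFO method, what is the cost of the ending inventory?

Ending inventory = $2,467.40

Jun 7, 364 sold [FIFO — oldest first]: 364 @ $14.35 = $5,223.40
Jun 10, 282 sold [FIFO — oldest first]: 23 @ $14.35 + 67 @ $16.80 + 192 @ $15.60 = $4,450.85
Jun 13, 337 sold [FIFO — oldest first]: 184 @ $15.60 + 153 @ $14.35 = $5,065.95
Jun 15, 170 sold [FIFO — oldest first]: 37 @ $14.35 + 133 @ $14.60 = $2,472.75
Total COGS = $5,223.40 + $4,450.85 + $5,065.95 + $2,472.75 = $17,212.95
Ending inventory: 169 @ $14.60 = $2,467.40
Check: goods available $19,680.35 = COGS $17,212.95 + ending $2,467.40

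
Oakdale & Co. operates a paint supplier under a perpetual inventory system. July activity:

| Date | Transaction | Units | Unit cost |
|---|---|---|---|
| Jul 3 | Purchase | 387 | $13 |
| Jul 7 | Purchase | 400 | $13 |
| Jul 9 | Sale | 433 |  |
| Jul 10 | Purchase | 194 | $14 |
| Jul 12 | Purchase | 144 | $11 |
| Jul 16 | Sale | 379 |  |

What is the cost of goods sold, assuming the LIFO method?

Jul 9, 433 sold [LIFO — newest first]: 400 @ $13 + 33 @ $13 = $5,629
Jul 16, 379 sold [LIFO — newest first]: 144 @ $11 + 194 @ $14 + 41 @ $13 = $4,833
Total COGS = $5,629 + $4,833 = $10,462
Ending inventory: 313 @ $13 = $4,069
Check: goods available $14,531 = COGS $10,462 + ending $4,069

COGS = $10,462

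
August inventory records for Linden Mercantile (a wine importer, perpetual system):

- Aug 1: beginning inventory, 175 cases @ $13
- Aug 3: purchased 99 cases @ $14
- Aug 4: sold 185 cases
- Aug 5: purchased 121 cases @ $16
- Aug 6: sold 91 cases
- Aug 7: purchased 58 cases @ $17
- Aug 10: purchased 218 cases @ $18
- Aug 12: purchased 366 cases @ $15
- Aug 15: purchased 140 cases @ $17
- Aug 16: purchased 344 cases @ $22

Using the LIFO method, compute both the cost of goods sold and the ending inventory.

COGS = $3,960; ending inventory = $21,985

Aug 4, 185 sold [LIFO — newest first]: 99 @ $14 + 86 @ $13 = $2,504
Aug 6, 91 sold [LIFO — newest first]: 91 @ $16 = $1,456
Total COGS = $2,504 + $1,456 = $3,960
Ending inventory: 89 @ $13 + 30 @ $16 + 58 @ $17 + 218 @ $18 + 366 @ $15 + 140 @ $17 + 344 @ $22 = $21,985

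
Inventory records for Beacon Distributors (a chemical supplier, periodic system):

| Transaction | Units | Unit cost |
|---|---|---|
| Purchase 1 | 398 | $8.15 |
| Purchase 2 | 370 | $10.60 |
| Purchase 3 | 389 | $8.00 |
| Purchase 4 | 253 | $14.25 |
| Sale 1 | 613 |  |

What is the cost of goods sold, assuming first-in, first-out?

Sale 1 (613) [FIFO — oldest first]: 398 @ $8.15 + 215 @ $10.60 = $5,522.70
Ending inventory: 155 @ $10.60 + 389 @ $8.00 + 253 @ $14.25 = $8,360.25
Check: goods available $13,882.95 = COGS $5,522.70 + ending $8,360.25

COGS = $5,522.70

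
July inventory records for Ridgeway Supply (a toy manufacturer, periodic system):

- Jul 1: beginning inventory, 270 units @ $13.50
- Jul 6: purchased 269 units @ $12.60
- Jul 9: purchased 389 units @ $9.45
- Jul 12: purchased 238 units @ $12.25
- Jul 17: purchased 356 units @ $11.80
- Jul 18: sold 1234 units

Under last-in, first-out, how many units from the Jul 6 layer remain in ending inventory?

Jul 18, 1234 sold [LIFO — newest first]: 356 @ $11.80 + 238 @ $12.25 + 389 @ $9.45 + 251 @ $12.60 = $13,954.95
Ending inventory: 270 @ $13.50 + 18 @ $12.60 = $3,871.80
Check: goods available $17,826.75 = COGS $13,954.95 + ending $3,871.80

18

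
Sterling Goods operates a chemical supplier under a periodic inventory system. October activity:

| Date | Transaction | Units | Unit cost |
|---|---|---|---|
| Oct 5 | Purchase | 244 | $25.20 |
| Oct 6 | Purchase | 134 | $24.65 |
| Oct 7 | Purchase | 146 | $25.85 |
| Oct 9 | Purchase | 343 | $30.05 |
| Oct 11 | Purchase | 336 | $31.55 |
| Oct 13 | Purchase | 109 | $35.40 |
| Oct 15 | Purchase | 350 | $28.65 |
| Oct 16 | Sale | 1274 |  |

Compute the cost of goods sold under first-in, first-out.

COGS = $36,647.35

Oct 16, 1274 sold [FIFO — oldest first]: 244 @ $25.20 + 134 @ $24.65 + 146 @ $25.85 + 343 @ $30.05 + 336 @ $31.55 + 71 @ $35.40 = $36,647.35
Ending inventory: 38 @ $35.40 + 350 @ $28.65 = $11,372.70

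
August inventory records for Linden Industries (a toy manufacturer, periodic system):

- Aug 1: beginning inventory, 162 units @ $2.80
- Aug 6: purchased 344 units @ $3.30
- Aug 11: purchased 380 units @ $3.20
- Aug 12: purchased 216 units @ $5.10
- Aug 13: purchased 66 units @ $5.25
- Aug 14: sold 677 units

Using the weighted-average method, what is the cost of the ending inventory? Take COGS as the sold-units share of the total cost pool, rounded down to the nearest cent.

Aug 14, sell 677: 677/1168 × $4,252.90 → $2,465.07
Ending inventory (cost pool remaining) = $1,787.83

Ending inventory = $1,787.83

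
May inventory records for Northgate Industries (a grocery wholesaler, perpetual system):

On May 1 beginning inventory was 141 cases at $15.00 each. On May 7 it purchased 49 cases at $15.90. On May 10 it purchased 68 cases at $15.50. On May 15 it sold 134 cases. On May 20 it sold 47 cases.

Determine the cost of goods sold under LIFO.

COGS = $2,793.10

May 15, 134 sold [LIFO — newest first]: 68 @ $15.50 + 49 @ $15.90 + 17 @ $15.00 = $2,088.10
May 20, 47 sold [LIFO — newest first]: 47 @ $15.00 = $705.00
Total COGS = $2,088.10 + $705.00 = $2,793.10
Ending inventory: 77 @ $15.00 = $1,155.00
Check: goods available $3,948.10 = COGS $2,793.10 + ending $1,155.00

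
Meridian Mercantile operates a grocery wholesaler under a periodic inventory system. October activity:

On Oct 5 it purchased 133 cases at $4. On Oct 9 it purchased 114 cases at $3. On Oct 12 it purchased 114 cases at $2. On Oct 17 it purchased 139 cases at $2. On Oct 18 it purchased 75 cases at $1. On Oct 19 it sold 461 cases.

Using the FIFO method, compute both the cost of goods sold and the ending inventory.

Oct 19, 461 sold [FIFO — oldest first]: 133 @ $4 + 114 @ $3 + 114 @ $2 + 100 @ $2 = $1,302
Ending inventory: 39 @ $2 + 75 @ $1 = $153

COGS = $1,302; ending inventory = $153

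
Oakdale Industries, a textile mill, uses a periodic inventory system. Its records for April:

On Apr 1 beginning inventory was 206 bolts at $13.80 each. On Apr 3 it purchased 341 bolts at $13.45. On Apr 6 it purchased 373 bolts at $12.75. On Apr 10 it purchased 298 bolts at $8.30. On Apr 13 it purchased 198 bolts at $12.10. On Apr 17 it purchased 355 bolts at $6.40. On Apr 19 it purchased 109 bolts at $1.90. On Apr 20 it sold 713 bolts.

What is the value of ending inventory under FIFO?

Ending inventory = $9,987.55

Apr 20, 713 sold [FIFO — oldest first]: 206 @ $13.80 + 341 @ $13.45 + 166 @ $12.75 = $9,545.75
Ending inventory: 207 @ $12.75 + 298 @ $8.30 + 198 @ $12.10 + 355 @ $6.40 + 109 @ $1.90 = $9,987.55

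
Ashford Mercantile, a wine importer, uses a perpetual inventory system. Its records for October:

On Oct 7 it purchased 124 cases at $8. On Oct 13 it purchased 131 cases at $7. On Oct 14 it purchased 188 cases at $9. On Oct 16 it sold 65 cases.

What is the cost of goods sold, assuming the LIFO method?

COGS = $585

Oct 16, 65 sold [LIFO — newest first]: 65 @ $9 = $585
Ending inventory: 124 @ $8 + 131 @ $7 + 123 @ $9 = $3,016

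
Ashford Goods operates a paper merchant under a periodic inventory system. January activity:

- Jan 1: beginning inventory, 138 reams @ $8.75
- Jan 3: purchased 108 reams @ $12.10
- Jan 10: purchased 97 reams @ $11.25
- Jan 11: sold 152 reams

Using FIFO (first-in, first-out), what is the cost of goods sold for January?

COGS = $1,376.90

Jan 11, 152 sold [FIFO — oldest first]: 138 @ $8.75 + 14 @ $12.10 = $1,376.90
Ending inventory: 94 @ $12.10 + 97 @ $11.25 = $2,228.65
Check: goods available $3,605.55 = COGS $1,376.90 + ending $2,228.65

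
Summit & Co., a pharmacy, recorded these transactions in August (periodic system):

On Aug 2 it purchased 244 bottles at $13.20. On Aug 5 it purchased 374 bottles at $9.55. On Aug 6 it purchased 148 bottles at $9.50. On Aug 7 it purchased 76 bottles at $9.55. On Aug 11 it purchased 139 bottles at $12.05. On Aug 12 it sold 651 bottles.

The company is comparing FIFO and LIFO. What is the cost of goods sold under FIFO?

FIFO COGS: 244 @ $13.20 + 374 @ $9.55 + 33 @ $9.50 = $7,106.00
LIFO COGS: 139 @ $12.05 + 76 @ $9.55 + 148 @ $9.50 + 288 @ $9.55 = $6,557.15

COGS = $7,106.00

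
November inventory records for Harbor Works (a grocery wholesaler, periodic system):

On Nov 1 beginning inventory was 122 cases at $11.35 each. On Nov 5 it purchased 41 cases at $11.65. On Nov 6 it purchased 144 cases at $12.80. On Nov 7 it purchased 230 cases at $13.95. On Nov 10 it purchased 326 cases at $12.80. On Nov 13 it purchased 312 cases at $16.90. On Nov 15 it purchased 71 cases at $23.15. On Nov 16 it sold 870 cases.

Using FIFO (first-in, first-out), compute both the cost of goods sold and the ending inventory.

COGS = $11,205.15; ending inventory = $6,798.15

Nov 16, 870 sold [FIFO — oldest first]: 122 @ $11.35 + 41 @ $11.65 + 144 @ $12.80 + 230 @ $13.95 + 326 @ $12.80 + 7 @ $16.90 = $11,205.15
Ending inventory: 305 @ $16.90 + 71 @ $23.15 = $6,798.15
Check: goods available $18,003.30 = COGS $11,205.15 + ending $6,798.15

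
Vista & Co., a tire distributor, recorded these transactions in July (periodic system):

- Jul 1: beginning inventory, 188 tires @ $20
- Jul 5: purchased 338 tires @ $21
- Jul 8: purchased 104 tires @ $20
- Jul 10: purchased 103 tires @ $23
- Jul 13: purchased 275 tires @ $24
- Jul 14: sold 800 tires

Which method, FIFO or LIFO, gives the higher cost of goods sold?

LIFO

FIFO COGS: 188 @ $20 + 338 @ $21 + 104 @ $20 + 103 @ $23 + 67 @ $24 = $16,915
LIFO COGS: 275 @ $24 + 103 @ $23 + 104 @ $20 + 318 @ $21 = $17,727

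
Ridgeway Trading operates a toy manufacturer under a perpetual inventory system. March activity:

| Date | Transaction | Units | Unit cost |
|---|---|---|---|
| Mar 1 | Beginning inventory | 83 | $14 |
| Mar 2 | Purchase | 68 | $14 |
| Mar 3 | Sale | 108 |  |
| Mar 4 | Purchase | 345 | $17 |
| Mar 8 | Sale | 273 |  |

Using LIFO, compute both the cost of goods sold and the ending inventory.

COGS = $6,153; ending inventory = $1,826

Mar 3, 108 sold [LIFO — newest first]: 68 @ $14 + 40 @ $14 = $1,512
Mar 8, 273 sold [LIFO — newest first]: 273 @ $17 = $4,641
Total COGS = $1,512 + $4,641 = $6,153
Ending inventory: 43 @ $14 + 72 @ $17 = $1,826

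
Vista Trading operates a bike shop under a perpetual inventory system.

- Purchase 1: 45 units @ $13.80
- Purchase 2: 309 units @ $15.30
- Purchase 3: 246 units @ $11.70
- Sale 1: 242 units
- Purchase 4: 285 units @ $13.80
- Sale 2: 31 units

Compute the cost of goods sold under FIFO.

Sale 1 (242) [FIFO — oldest first]: 45 @ $13.80 + 197 @ $15.30 = $3,635.10
Sale 2 (31) [FIFO — oldest first]: 31 @ $15.30 = $474.30
Total COGS = $3,635.10 + $474.30 = $4,109.40
Ending inventory: 81 @ $15.30 + 246 @ $11.70 + 285 @ $13.80 = $8,050.50

COGS = $4,109.40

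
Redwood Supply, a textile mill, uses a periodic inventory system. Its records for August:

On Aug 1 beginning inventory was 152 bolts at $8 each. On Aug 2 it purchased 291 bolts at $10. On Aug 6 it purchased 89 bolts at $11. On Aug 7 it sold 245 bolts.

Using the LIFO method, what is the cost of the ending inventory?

Aug 7, 245 sold [LIFO — newest first]: 89 @ $11 + 156 @ $10 = $2,539
Ending inventory: 152 @ $8 + 135 @ $10 = $2,566

Ending inventory = $2,566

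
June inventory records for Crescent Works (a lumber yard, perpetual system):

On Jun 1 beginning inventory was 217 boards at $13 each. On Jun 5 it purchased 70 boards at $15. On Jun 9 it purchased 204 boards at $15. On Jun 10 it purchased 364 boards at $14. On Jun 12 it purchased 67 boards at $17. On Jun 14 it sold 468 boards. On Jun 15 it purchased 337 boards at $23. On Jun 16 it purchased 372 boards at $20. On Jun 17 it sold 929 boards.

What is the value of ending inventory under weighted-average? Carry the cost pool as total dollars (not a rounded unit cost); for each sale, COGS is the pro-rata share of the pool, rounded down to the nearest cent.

Ending inventory = $4,360.91

After Jun 1: 217 on hand, pool $2,821.00 (≈ $13.0000 each)
After Jun 5: 287 on hand, pool $3,871.00 (≈ $13.4878 each)
After Jun 9: 491 on hand, pool $6,931.00 (≈ $14.1161 each)
After Jun 10: 855 on hand, pool $12,027.00 (≈ $14.0667 each)
After Jun 12: 922 on hand, pool $13,166.00 (≈ $14.2798 each)
Jun 14, sell 468: 468/922 × $13,166.00 → $6,682.95
After Jun 15: 791 on hand, pool $14,234.05 (≈ $17.9950 each)
After Jun 16: 1163 on hand, pool $21,674.05 (≈ $18.6363 each)
Jun 17, sell 929: 929/1163 × $21,674.05 → $17,313.14
Total COGS = $6,682.95 + $17,313.14 = $23,996.09
Ending inventory (cost pool remaining) = $4,360.91
Check: goods available $28,357.00 = COGS $23,996.09 + ending $4,360.91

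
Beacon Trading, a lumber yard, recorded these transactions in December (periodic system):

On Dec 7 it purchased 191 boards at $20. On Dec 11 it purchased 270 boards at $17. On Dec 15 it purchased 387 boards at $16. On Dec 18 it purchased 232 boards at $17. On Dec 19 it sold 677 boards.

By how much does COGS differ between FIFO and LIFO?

FIFO COGS: 191 @ $20 + 270 @ $17 + 216 @ $16 = $11,866
LIFO COGS: 232 @ $17 + 387 @ $16 + 58 @ $17 = $11,122
Difference = |$11,866 − $11,122| = $744

$744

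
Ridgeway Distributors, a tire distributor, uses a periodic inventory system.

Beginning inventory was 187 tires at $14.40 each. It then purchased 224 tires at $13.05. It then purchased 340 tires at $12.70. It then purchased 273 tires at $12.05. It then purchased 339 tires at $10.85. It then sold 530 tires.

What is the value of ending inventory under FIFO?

Ending inventory = $9,774.50

Sale 1 (530) [FIFO — oldest first]: 187 @ $14.40 + 224 @ $13.05 + 119 @ $12.70 = $7,127.30
Ending inventory: 221 @ $12.70 + 273 @ $12.05 + 339 @ $10.85 = $9,774.50
Check: goods available $16,901.80 = COGS $7,127.30 + ending $9,774.50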